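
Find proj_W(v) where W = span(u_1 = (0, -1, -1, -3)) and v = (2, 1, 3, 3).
proj_W(v) = (0, 13/11, 13/11, 39/11)

Set up U = [u_1 | ... | u_1] ∈ R^(4×1). The projector onto W = col(U) is P = U (U^T U)^(-1) U^T.
Compute U^T U =
  [11],
and U^T v = (-13).
Solve U^T U · c = U^T v for the coefficients: c = (-13/11). The projection is proj_W(v) = U c.
Check: (v - proj_W(v)) · u_1 = 0  (should be 0).
Result: proj_W(v) = (0, 13/11, 13/11, 39/11).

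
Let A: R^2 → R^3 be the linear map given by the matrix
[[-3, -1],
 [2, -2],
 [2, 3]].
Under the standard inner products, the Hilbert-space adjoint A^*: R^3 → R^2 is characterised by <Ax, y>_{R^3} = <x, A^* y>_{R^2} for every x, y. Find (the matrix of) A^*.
A^* = A^T =
[[-3, 2, 2],
 [-1, -2, 3]]

For real matrices with standard dot products, the defining identity <Ax, y> = <x, A^* y> gives (Ax)^T y = x^T (A^*) y, i.e. x^T A^T y = x^T (A^*) y. Since this holds for all x, y, we must have A^* = A^T. Therefore
A^* =
[[-3, 2, 2],
 [-1, -2, 3]].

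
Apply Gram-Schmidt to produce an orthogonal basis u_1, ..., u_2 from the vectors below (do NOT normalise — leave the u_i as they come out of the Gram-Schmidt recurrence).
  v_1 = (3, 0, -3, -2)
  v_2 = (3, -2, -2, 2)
Orthogonal basis:
  u_1 = (3, 0, -3, -2)
  u_2 = (3/2, -2, -1/2, 3)

Apply the Gram-Schmidt recurrence
  u_1 = v_1
  u_i = v_i − Σ_{j<i} ((v_i · u_j) / (u_j · u_j)) · u_j.

Step by step this gives:
  u_1 = (3, 0, -3, -2)
  u_2 = (3/2, -2, -1/2, 3)

Orthogonality check:
  u_2 · u_1 = 0 (should be 0)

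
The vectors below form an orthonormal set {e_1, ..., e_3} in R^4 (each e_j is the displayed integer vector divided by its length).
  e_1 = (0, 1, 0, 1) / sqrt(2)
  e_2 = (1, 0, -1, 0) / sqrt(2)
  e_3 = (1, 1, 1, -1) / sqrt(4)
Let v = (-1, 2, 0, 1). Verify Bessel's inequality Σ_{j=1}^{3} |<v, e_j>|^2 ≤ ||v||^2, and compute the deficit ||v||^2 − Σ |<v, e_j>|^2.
Σ |<v, e_j>|^2 = 5; ||v||^2 = 6; deficit = 1

Write each e_j = u_j / sqrt(<u_j, u_j>) where u_j is the displayed integer vector. Then <v, e_j> = <v, u_j> / sqrt(<u_j, u_j>), so |<v, e_j>|^2 = <v, u_j>^2 / <u_j, u_j>.
Coefficients: <v, e_1> = 3/sqrt(2), <v, e_2> = -1/sqrt(2), <v, e_3> = 0/sqrt(4).
Square and sum: Σ |<v, e_j>|^2 = 5.
Compute ||v||^2 = v·v = 6.
Deficit = 6 − 5 = 1 ≥ 0, confirming Bessel's inequality. (The deficit equals ||v − Σ <v,e_j> e_j||^2, the squared distance from v to span{e_j}.)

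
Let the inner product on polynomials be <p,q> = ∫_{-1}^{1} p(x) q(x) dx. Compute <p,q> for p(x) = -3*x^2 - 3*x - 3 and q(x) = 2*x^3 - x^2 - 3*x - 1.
<p,q> = 74/5

Expand the product: p(x)·q(x) = -6*x^5 - 3*x^4 + 6*x^3 + 15*x^2 + 12*x + 3.
∫_{-1}^{1} of each monomial x^k gives [2/(k+1) if k even, 0 if k odd]. Integrating term-by-term (or equivalently evaluating the antiderivative F(x) = -x^6 - 3*x^5/5 + 3*x^4/2 + 5*x^3 + 6*x^2 + 3*x at the endpoints):
  F(1) − F(−1) = 139/10 − (-9/10) = 74/5.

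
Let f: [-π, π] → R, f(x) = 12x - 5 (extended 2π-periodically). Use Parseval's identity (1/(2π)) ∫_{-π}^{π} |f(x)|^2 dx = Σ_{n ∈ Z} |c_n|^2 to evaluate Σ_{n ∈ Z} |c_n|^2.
Σ |c_n|^2 = 48π^2 + 25

Expand and integrate term by term over [-π, π]:
  ∫ (12x)^2 dx = 144·(2π^3/3); ∫ 2·12·(-5)·x dx = 0 (odd integrand); ∫ (-5)^2 dx = 25·2π.
So (1/(2π)) ∫_{-π}^{π} (12x - 5)^2 dx = 144π^2/3 + 25 = 48π^2 + 25.
Parseval ⇒ Σ |c_n|^2 = 48π^2 + 25.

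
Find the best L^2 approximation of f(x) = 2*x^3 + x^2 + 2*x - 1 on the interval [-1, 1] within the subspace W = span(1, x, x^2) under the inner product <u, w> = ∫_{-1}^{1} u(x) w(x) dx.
g(x) = x^2 + 16*x/5 - 1

The best approximation g ∈ W is the orthogonal projection of f onto W. Writing g = a_0 + a_1 x + a_2 x^2, the coefficients solve the normal equations G · a = b where
  G_{ij} = <φ_i, φ_j> and b_i = <f, φ_i>, with φ_0 = 1, φ_1 = x, φ_2 = x^2.
G =
  [2, 0, 2/3]
  [0, 2/3, 0]
  [2/3, 0, 2/5],
b = (-4/3, 32/15, -4/15).
Solving gives a_0 = -1, a_1 = 16/5, a_2 = 1, so
  g(x) = x^2 + 16*x/5 - 1.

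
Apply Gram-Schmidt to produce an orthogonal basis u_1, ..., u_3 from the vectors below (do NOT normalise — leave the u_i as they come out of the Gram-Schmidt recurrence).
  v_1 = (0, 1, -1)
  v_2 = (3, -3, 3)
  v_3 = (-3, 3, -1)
Orthogonal basis:
  u_1 = (0, 1, -1)
  u_2 = (3, 0, 0)
  u_3 = (0, 1, 1)

Apply the Gram-Schmidt recurrence
  u_1 = v_1
  u_i = v_i − Σ_{j<i} ((v_i · u_j) / (u_j · u_j)) · u_j.

Step by step this gives:
  u_1 = (0, 1, -1)
  u_2 = (3, 0, 0)
  u_3 = (0, 1, 1)

Orthogonality check:
  u_2 · u_1 = 0 (should be 0)
  u_3 · u_1 = 0 (should be 0)
  u_3 · u_2 = 0 (should be 0)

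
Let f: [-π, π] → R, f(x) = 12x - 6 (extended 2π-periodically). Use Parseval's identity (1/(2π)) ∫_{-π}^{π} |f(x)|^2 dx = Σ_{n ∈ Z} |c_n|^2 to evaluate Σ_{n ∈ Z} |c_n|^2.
Σ |c_n|^2 = 48π^2 + 36

Expand and integrate term by term over [-π, π]:
  ∫ (12x)^2 dx = 144·(2π^3/3); ∫ 2·12·(-6)·x dx = 0 (odd integrand); ∫ (-6)^2 dx = 36·2π.
So (1/(2π)) ∫_{-π}^{π} (12x - 6)^2 dx = 144π^2/3 + 36 = 48π^2 + 36.
Parseval ⇒ Σ |c_n|^2 = 48π^2 + 36.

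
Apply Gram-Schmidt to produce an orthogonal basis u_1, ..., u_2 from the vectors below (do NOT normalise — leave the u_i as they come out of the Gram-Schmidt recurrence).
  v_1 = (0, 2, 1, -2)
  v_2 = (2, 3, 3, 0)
Orthogonal basis:
  u_1 = (0, 2, 1, -2)
  u_2 = (2, 1, 2, 2)

Apply the Gram-Schmidt recurrence
  u_1 = v_1
  u_i = v_i − Σ_{j<i} ((v_i · u_j) / (u_j · u_j)) · u_j.

Step by step this gives:
  u_1 = (0, 2, 1, -2)
  u_2 = (2, 1, 2, 2)

Orthogonality check:
  u_2 · u_1 = 0 (should be 0)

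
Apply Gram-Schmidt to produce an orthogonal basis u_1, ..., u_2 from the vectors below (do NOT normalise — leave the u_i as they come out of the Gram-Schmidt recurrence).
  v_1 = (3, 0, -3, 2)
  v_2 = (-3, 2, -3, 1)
Orthogonal basis:
  u_1 = (3, 0, -3, 2)
  u_2 = (-36/11, 2, -30/11, 9/11)

Apply the Gram-Schmidt recurrence
  u_1 = v_1
  u_i = v_i − Σ_{j<i} ((v_i · u_j) / (u_j · u_j)) · u_j.

Step by step this gives:
  u_1 = (3, 0, -3, 2)
  u_2 = (-36/11, 2, -30/11, 9/11)

Orthogonality check:
  u_2 · u_1 = 0 (should be 0)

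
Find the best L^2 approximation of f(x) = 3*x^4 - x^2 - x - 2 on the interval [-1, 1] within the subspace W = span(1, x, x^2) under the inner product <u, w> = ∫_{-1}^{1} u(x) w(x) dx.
g(x) = 11*x^2/7 - x - 79/35

The best approximation g ∈ W is the orthogonal projection of f onto W. Writing g = a_0 + a_1 x + a_2 x^2, the coefficients solve the normal equations G · a = b where
  G_{ij} = <φ_i, φ_j> and b_i = <f, φ_i>, with φ_0 = 1, φ_1 = x, φ_2 = x^2.
G =
  [2, 0, 2/3]
  [0, 2/3, 0]
  [2/3, 0, 2/5],
b = (-52/15, -2/3, -92/105).
Solving gives a_0 = -79/35, a_1 = -1, a_2 = 11/7, so
  g(x) = 11*x^2/7 - x - 79/35.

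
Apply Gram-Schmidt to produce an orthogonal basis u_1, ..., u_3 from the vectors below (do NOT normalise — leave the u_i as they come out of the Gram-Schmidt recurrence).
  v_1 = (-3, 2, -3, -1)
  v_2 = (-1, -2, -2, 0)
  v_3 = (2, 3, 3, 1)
Orthogonal basis:
  u_1 = (-3, 2, -3, -1)
  u_2 = (-8/23, -56/23, -31/23, 5/23)
  u_3 = (16/91, 3/13, -29/91, 81/91)

Apply the Gram-Schmidt recurrence
  u_1 = v_1
  u_i = v_i − Σ_{j<i} ((v_i · u_j) / (u_j · u_j)) · u_j.

Step by step this gives:
  u_1 = (-3, 2, -3, -1)
  u_2 = (-8/23, -56/23, -31/23, 5/23)
  u_3 = (16/91, 3/13, -29/91, 81/91)

Orthogonality check:
  u_2 · u_1 = 0 (should be 0)
  u_3 · u_1 = 0 (should be 0)
  u_3 · u_2 = 0 (should be 0)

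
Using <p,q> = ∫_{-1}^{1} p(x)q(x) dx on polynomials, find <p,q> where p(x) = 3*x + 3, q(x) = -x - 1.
<p,q> = -8

Expand the product: p(x)·q(x) = -3*x^2 - 6*x - 3.
∫_{-1}^{1} of each monomial x^k gives [2/(k+1) if k even, 0 if k odd]. Integrating term-by-term (or equivalently evaluating the antiderivative F(x) = -x^3 - 3*x^2 - 3*x at the endpoints):
  F(1) − F(−1) = -7 − (1) = -8.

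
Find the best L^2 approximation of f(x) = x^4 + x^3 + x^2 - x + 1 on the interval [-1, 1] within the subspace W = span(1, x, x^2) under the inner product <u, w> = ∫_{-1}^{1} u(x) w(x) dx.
g(x) = 13*x^2/7 - 2*x/5 + 32/35

The best approximation g ∈ W is the orthogonal projection of f onto W. Writing g = a_0 + a_1 x + a_2 x^2, the coefficients solve the normal equations G · a = b where
  G_{ij} = <φ_i, φ_j> and b_i = <f, φ_i>, with φ_0 = 1, φ_1 = x, φ_2 = x^2.
G =
  [2, 0, 2/3]
  [0, 2/3, 0]
  [2/3, 0, 2/5],
b = (46/15, -4/15, 142/105).
Solving gives a_0 = 32/35, a_1 = -2/5, a_2 = 13/7, so
  g(x) = 13*x^2/7 - 2*x/5 + 32/35.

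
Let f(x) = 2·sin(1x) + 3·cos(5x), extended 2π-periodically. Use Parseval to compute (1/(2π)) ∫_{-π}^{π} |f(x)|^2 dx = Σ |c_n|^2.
Σ |c_n|^2 = 13/2

Expand |f|^2 and use orthogonality of {sin(nx), cos(mx)} on [-π, π]:
  ∫_{-π}^{π} sin(nx)^2 dx = π, ∫ cos(mx)^2 dx = π, and cross terms integrate to 0.
So ∫_{-π}^{π} f(x)^2 dx = 2^2 · π + 3^2 · π = (4 + 9)π.
Divide by 2π: (4 + 9)/2 = 13/2.
By Parseval, this equals Σ |c_n|^2.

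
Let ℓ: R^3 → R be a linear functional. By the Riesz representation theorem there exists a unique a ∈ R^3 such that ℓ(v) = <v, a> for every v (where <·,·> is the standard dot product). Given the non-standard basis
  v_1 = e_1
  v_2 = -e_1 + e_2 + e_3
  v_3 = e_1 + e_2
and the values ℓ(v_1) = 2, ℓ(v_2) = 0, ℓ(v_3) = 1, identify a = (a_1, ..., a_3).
a = (2, -1, 3)

Write a = (a_1, ..., a_3) in the standard basis. For each basis vector v_i, ℓ(v_i) = <v_i, a> is a linear equation in the a_j's. Collect the n equations into a matrix system V a = ℓ, where row i of V is v_i (expressed in the standard basis). Since V is invertible (lower-triangular with 1s on the diagonal, up to permutation), solve by back-substitution:
  V =
[[1, 0, 0],
 [-1, 1, 1],
 [1, 1, 0]]
  V a = (2, 0, 1)
Solving gives a = (2, -1, 3).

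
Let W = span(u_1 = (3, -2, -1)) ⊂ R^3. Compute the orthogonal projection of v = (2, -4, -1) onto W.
proj_W(v) = (45/14, -15/7, -15/14)

Set up U = [u_1 | ... | u_1] ∈ R^(3×1). The projector onto W = col(U) is P = U (U^T U)^(-1) U^T.
Compute U^T U =
  [14],
and U^T v = (15).
Solve U^T U · c = U^T v for the coefficients: c = (15/14). The projection is proj_W(v) = U c.
Check: (v - proj_W(v)) · u_1 = 0  (should be 0).
Result: proj_W(v) = (45/14, -15/7, -15/14).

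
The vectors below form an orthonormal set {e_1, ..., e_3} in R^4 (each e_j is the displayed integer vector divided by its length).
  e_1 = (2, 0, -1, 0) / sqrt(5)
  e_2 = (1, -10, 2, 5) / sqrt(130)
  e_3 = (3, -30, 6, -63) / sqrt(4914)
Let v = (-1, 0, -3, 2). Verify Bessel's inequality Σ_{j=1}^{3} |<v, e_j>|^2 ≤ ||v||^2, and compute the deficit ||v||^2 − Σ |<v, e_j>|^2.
Σ |<v, e_j>|^2 = 14/3; ||v||^2 = 14; deficit = 28/3

Write each e_j = u_j / sqrt(<u_j, u_j>) where u_j is the displayed integer vector. Then <v, e_j> = <v, u_j> / sqrt(<u_j, u_j>), so |<v, e_j>|^2 = <v, u_j>^2 / <u_j, u_j>.
Coefficients: <v, e_1> = 1/sqrt(5), <v, e_2> = 3/sqrt(130), <v, e_3> = -147/sqrt(4914).
Square and sum: Σ |<v, e_j>|^2 = 14/3.
Compute ||v||^2 = v·v = 14.
Deficit = 14 − 14/3 = 28/3 ≥ 0, confirming Bessel's inequality. (The deficit equals ||v − Σ <v,e_j> e_j||^2, the squared distance from v to span{e_j}.)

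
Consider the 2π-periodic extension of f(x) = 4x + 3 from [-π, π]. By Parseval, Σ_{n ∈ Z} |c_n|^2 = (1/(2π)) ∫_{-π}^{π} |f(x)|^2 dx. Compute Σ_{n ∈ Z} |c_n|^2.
Σ |c_n|^2 = 16π^2/3 + 9

Expand and integrate term by term over [-π, π]:
  ∫ (4x)^2 dx = 16·(2π^3/3); ∫ 2·4·(3)·x dx = 0 (odd integrand); ∫ 3^2 dx = 9·2π.
So (1/(2π)) ∫_{-π}^{π} (4x + 3)^2 dx = 16π^2/3 + 9 = 16π^2/3 + 9.
Parseval ⇒ Σ |c_n|^2 = 16π^2/3 + 9.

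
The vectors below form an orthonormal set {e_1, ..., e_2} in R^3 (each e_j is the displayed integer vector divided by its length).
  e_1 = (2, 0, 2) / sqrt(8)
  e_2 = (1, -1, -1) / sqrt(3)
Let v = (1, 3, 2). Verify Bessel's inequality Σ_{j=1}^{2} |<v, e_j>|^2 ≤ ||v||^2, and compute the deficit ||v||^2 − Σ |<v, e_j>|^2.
Σ |<v, e_j>|^2 = 59/6; ||v||^2 = 14; deficit = 25/6

Write each e_j = u_j / sqrt(<u_j, u_j>) where u_j is the displayed integer vector. Then <v, e_j> = <v, u_j> / sqrt(<u_j, u_j>), so |<v, e_j>|^2 = <v, u_j>^2 / <u_j, u_j>.
Coefficients: <v, e_1> = 6/sqrt(8), <v, e_2> = -4/sqrt(3).
Square and sum: Σ |<v, e_j>|^2 = 59/6.
Compute ||v||^2 = v·v = 14.
Deficit = 14 − 59/6 = 25/6 ≥ 0, confirming Bessel's inequality. (The deficit equals ||v − Σ <v,e_j> e_j||^2, the squared distance from v to span{e_j}.)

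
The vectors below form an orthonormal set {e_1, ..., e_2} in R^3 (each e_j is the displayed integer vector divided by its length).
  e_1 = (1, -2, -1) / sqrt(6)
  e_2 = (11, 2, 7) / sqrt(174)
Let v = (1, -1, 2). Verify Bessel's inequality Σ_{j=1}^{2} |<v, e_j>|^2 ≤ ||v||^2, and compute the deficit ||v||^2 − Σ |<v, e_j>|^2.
Σ |<v, e_j>|^2 = 93/29; ||v||^2 = 6; deficit = 81/29

Write each e_j = u_j / sqrt(<u_j, u_j>) where u_j is the displayed integer vector. Then <v, e_j> = <v, u_j> / sqrt(<u_j, u_j>), so |<v, e_j>|^2 = <v, u_j>^2 / <u_j, u_j>.
Coefficients: <v, e_1> = 1/sqrt(6), <v, e_2> = 23/sqrt(174).
Square and sum: Σ |<v, e_j>|^2 = 93/29.
Compute ||v||^2 = v·v = 6.
Deficit = 6 − 93/29 = 81/29 ≥ 0, confirming Bessel's inequality. (The deficit equals ||v − Σ <v,e_j> e_j||^2, the squared distance from v to span{e_j}.)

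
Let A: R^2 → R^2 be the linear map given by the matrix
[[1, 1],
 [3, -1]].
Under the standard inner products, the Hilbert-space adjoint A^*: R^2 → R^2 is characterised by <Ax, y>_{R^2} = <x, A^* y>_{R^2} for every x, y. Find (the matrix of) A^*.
A^* = A^T =
[[1, 3],
 [1, -1]]

For real matrices with standard dot products, the defining identity <Ax, y> = <x, A^* y> gives (Ax)^T y = x^T (A^*) y, i.e. x^T A^T y = x^T (A^*) y. Since this holds for all x, y, we must have A^* = A^T. Therefore
A^* =
[[1, 3],
 [1, -1]].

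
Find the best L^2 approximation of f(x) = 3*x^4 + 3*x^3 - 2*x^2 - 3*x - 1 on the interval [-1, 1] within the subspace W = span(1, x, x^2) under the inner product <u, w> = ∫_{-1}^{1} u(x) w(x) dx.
g(x) = 4*x^2/7 - 6*x/5 - 44/35

The best approximation g ∈ W is the orthogonal projection of f onto W. Writing g = a_0 + a_1 x + a_2 x^2, the coefficients solve the normal equations G · a = b where
  G_{ij} = <φ_i, φ_j> and b_i = <f, φ_i>, with φ_0 = 1, φ_1 = x, φ_2 = x^2.
G =
  [2, 0, 2/3]
  [0, 2/3, 0]
  [2/3, 0, 2/5],
b = (-32/15, -4/5, -64/105).
Solving gives a_0 = -44/35, a_1 = -6/5, a_2 = 4/7, so
  g(x) = 4*x^2/7 - 6*x/5 - 44/35.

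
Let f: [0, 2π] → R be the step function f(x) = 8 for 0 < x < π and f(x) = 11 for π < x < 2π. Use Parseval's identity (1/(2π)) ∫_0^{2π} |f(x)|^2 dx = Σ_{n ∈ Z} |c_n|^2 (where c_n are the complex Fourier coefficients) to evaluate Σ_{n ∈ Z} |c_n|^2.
Σ |c_n|^2 = 185/2

Parseval equates the L^2 energy of f (normalised by 1/(2π)) with the ℓ^2 sum of its Fourier coefficients: (1/(2π)) ∫_0^{2π} |f|^2 = Σ |c_n|^2.
Compute the left side: (1/(2π)) [∫_0^π 8^2 dx + ∫_π^{2π} 11^2 dx] = (1/(2π)) · (64π + 121π) = (64 + 121)/2 = 185/2.
So Σ_{n ∈ Z} |c_n|^2 = 185/2.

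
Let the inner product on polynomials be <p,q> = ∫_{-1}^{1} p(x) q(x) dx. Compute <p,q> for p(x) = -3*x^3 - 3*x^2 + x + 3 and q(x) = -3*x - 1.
<p,q> = -12/5

Expand the product: p(x)·q(x) = 9*x^4 + 12*x^3 - 10*x - 3.
∫_{-1}^{1} of each monomial x^k gives [2/(k+1) if k even, 0 if k odd]. Integrating term-by-term (or equivalently evaluating the antiderivative F(x) = 9*x^5/5 + 3*x^4 - 5*x^2 - 3*x at the endpoints):
  F(1) − F(−1) = -16/5 − (-4/5) = -12/5.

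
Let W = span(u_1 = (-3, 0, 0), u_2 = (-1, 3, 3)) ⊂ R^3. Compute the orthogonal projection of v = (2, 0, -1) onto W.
proj_W(v) = (2, -1/2, -1/2)

Set up U = [u_1 | ... | u_2] ∈ R^(3×2). The projector onto W = col(U) is P = U (U^T U)^(-1) U^T.
Compute U^T U =
  [9, 3]
  [3, 19],
and U^T v = (-6, -5).
Solve U^T U · c = U^T v for the coefficients: c = (-11/18, -1/6). The projection is proj_W(v) = U c.
Check: (v - proj_W(v)) · u_1 = 0  (should be 0).
Check: (v - proj_W(v)) · u_2 = 0  (should be 0).
Result: proj_W(v) = (2, -1/2, -1/2).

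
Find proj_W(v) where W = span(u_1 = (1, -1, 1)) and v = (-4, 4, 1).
proj_W(v) = (-7/3, 7/3, -7/3)

Set up U = [u_1 | ... | u_1] ∈ R^(3×1). The projector onto W = col(U) is P = U (U^T U)^(-1) U^T.
Compute U^T U =
  [3],
and U^T v = (-7).
Solve U^T U · c = U^T v for the coefficients: c = (-7/3). The projection is proj_W(v) = U c.
Check: (v - proj_W(v)) · u_1 = 0  (should be 0).
Result: proj_W(v) = (-7/3, 7/3, -7/3).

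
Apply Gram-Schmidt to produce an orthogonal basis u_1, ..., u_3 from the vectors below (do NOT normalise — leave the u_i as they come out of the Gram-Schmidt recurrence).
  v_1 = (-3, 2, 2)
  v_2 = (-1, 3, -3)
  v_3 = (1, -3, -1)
Orthogonal basis:
  u_1 = (-3, 2, 2)
  u_2 = (-8/17, 45/17, -57/17)
  u_3 = (-168/157, -154/157, -98/157)

Apply the Gram-Schmidt recurrence
  u_1 = v_1
  u_i = v_i − Σ_{j<i} ((v_i · u_j) / (u_j · u_j)) · u_j.

Step by step this gives:
  u_1 = (-3, 2, 2)
  u_2 = (-8/17, 45/17, -57/17)
  u_3 = (-168/157, -154/157, -98/157)

Orthogonality check:
  u_2 · u_1 = 0 (should be 0)
  u_3 · u_1 = 0 (should be 0)
  u_3 · u_2 = 0 (should be 0)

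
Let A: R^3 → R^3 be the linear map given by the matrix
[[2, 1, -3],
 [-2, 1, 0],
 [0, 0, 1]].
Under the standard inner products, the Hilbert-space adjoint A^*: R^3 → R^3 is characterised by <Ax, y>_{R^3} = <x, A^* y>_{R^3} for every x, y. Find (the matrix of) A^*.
A^* = A^T =
[[2, -2, 0],
 [1, 1, 0],
 [-3, 0, 1]]

For real matrices with standard dot products, the defining identity <Ax, y> = <x, A^* y> gives (Ax)^T y = x^T (A^*) y, i.e. x^T A^T y = x^T (A^*) y. Since this holds for all x, y, we must have A^* = A^T. Therefore
A^* =
[[2, -2, 0],
 [1, 1, 0],
 [-3, 0, 1]].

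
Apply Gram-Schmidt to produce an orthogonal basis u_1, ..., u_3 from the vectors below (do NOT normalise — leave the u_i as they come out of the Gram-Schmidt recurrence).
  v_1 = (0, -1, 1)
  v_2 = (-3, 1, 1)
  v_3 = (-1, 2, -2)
Orthogonal basis:
  u_1 = (0, -1, 1)
  u_2 = (-3, 1, 1)
  u_3 = (-2/11, -3/11, -3/11)

Apply the Gram-Schmidt recurrence
  u_1 = v_1
  u_i = v_i − Σ_{j<i} ((v_i · u_j) / (u_j · u_j)) · u_j.

Step by step this gives:
  u_1 = (0, -1, 1)
  u_2 = (-3, 1, 1)
  u_3 = (-2/11, -3/11, -3/11)

Orthogonality check:
  u_2 · u_1 = 0 (should be 0)
  u_3 · u_1 = 0 (should be 0)
  u_3 · u_2 = 0 (should be 0)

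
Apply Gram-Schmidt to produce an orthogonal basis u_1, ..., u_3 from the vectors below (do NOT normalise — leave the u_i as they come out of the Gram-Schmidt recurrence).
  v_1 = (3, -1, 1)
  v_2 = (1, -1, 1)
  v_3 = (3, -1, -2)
Orthogonal basis:
  u_1 = (3, -1, 1)
  u_2 = (-4/11, -6/11, 6/11)
  u_3 = (0, -3/2, -3/2)

Apply the Gram-Schmidt recurrence
  u_1 = v_1
  u_i = v_i − Σ_{j<i} ((v_i · u_j) / (u_j · u_j)) · u_j.

Step by step this gives:
  u_1 = (3, -1, 1)
  u_2 = (-4/11, -6/11, 6/11)
  u_3 = (0, -3/2, -3/2)

Orthogonality check:
  u_2 · u_1 = 0 (should be 0)
  u_3 · u_1 = 0 (should be 0)
  u_3 · u_2 = 0 (should be 0)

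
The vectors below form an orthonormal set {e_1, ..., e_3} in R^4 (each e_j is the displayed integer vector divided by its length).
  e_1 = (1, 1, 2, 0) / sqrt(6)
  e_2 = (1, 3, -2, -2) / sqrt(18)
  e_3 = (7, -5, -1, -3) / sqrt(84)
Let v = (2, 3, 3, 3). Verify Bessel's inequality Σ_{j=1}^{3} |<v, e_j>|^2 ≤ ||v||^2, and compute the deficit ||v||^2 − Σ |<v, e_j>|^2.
Σ |<v, e_j>|^2 = 5603/252; ||v||^2 = 31; deficit = 2209/252

Write each e_j = u_j / sqrt(<u_j, u_j>) where u_j is the displayed integer vector. Then <v, e_j> = <v, u_j> / sqrt(<u_j, u_j>), so |<v, e_j>|^2 = <v, u_j>^2 / <u_j, u_j>.
Coefficients: <v, e_1> = 11/sqrt(6), <v, e_2> = -1/sqrt(18), <v, e_3> = -13/sqrt(84).
Square and sum: Σ |<v, e_j>|^2 = 5603/252.
Compute ||v||^2 = v·v = 31.
Deficit = 31 − 5603/252 = 2209/252 ≥ 0, confirming Bessel's inequality. (The deficit equals ||v − Σ <v,e_j> e_j||^2, the squared distance from v to span{e_j}.)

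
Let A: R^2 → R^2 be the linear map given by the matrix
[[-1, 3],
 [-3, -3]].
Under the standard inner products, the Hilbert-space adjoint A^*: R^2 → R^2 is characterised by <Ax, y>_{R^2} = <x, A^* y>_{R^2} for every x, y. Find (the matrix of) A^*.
A^* = A^T =
[[-1, -3],
 [3, -3]]

For real matrices with standard dot products, the defining identity <Ax, y> = <x, A^* y> gives (Ax)^T y = x^T (A^*) y, i.e. x^T A^T y = x^T (A^*) y. Since this holds for all x, y, we must have A^* = A^T. Therefore
A^* =
[[-1, -3],
 [3, -3]].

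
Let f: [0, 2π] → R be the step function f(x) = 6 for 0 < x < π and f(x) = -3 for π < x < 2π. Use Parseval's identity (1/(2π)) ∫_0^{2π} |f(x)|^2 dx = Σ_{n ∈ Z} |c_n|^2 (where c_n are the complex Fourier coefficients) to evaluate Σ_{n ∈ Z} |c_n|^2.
Σ |c_n|^2 = 45/2

Parseval equates the L^2 energy of f (normalised by 1/(2π)) with the ℓ^2 sum of its Fourier coefficients: (1/(2π)) ∫_0^{2π} |f|^2 = Σ |c_n|^2.
Compute the left side: (1/(2π)) [∫_0^π 6^2 dx + ∫_π^{2π} (-3)^2 dx] = (1/(2π)) · (36π + 9π) = (36 + 9)/2 = 45/2.
So Σ_{n ∈ Z} |c_n|^2 = 45/2.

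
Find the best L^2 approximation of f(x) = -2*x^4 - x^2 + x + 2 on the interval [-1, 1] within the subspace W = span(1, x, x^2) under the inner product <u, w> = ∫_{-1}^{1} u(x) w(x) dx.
g(x) = -19*x^2/7 + x + 76/35

The best approximation g ∈ W is the orthogonal projection of f onto W. Writing g = a_0 + a_1 x + a_2 x^2, the coefficients solve the normal equations G · a = b where
  G_{ij} = <φ_i, φ_j> and b_i = <f, φ_i>, with φ_0 = 1, φ_1 = x, φ_2 = x^2.
G =
  [2, 0, 2/3]
  [0, 2/3, 0]
  [2/3, 0, 2/5],
b = (38/15, 2/3, 38/105).
Solving gives a_0 = 76/35, a_1 = 1, a_2 = -19/7, so
  g(x) = -19*x^2/7 + x + 76/35.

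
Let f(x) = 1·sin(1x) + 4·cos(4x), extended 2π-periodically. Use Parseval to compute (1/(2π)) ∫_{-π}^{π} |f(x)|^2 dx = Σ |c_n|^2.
Σ |c_n|^2 = 17/2

Expand |f|^2 and use orthogonality of {sin(nx), cos(mx)} on [-π, π]:
  ∫_{-π}^{π} sin(nx)^2 dx = π, ∫ cos(mx)^2 dx = π, and cross terms integrate to 0.
So ∫_{-π}^{π} f(x)^2 dx = 1^2 · π + 4^2 · π = (1 + 16)π.
Divide by 2π: (1 + 16)/2 = 17/2.
By Parseval, this equals Σ |c_n|^2.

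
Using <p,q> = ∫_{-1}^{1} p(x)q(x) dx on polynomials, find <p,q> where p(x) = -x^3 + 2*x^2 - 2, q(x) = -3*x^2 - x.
<p,q> = 2

Expand the product: p(x)·q(x) = 3*x^5 - 5*x^4 - 2*x^3 + 6*x^2 + 2*x.
∫_{-1}^{1} of each monomial x^k gives [2/(k+1) if k even, 0 if k odd]. Integrating term-by-term (or equivalently evaluating the antiderivative F(x) = x^6/2 - x^5 - x^4/2 + 2*x^3 + x^2 at the endpoints):
  F(1) − F(−1) = 2 − (0) = 2.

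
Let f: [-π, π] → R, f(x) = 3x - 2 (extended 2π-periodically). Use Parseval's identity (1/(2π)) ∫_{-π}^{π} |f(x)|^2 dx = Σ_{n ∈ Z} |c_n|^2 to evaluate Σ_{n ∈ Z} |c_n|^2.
Σ |c_n|^2 = 3π^2 + 4

Expand and integrate term by term over [-π, π]:
  ∫ (3x)^2 dx = 9·(2π^3/3); ∫ 2·3·(-2)·x dx = 0 (odd integrand); ∫ (-2)^2 dx = 4·2π.
So (1/(2π)) ∫_{-π}^{π} (3x - 2)^2 dx = 9π^2/3 + 4 = 3π^2 + 4.
Parseval ⇒ Σ |c_n|^2 = 3π^2 + 4.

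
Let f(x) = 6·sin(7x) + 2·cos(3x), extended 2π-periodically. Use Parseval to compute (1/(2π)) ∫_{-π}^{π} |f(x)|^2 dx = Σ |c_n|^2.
Σ |c_n|^2 = 20

Expand |f|^2 and use orthogonality of {sin(nx), cos(mx)} on [-π, π]:
  ∫_{-π}^{π} sin(nx)^2 dx = π, ∫ cos(mx)^2 dx = π, and cross terms integrate to 0.
So ∫_{-π}^{π} f(x)^2 dx = 6^2 · π + 2^2 · π = (36 + 4)π.
Divide by 2π: (36 + 4)/2 = 20.
By Parseval, this equals Σ |c_n|^2.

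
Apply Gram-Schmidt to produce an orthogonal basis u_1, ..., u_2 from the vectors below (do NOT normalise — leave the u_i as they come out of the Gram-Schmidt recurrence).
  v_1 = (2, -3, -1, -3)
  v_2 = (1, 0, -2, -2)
Orthogonal basis:
  u_1 = (2, -3, -1, -3)
  u_2 = (3/23, 30/23, -36/23, -16/23)

Apply the Gram-Schmidt recurrence
  u_1 = v_1
  u_i = v_i − Σ_{j<i} ((v_i · u_j) / (u_j · u_j)) · u_j.

Step by step this gives:
  u_1 = (2, -3, -1, -3)
  u_2 = (3/23, 30/23, -36/23, -16/23)

Orthogonality check:
  u_2 · u_1 = 0 (should be 0)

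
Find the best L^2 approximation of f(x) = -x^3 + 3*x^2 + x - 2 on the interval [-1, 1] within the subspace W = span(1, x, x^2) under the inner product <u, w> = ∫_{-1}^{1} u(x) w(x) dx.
g(x) = 3*x^2 + 2*x/5 - 2

The best approximation g ∈ W is the orthogonal projection of f onto W. Writing g = a_0 + a_1 x + a_2 x^2, the coefficients solve the normal equations G · a = b where
  G_{ij} = <φ_i, φ_j> and b_i = <f, φ_i>, with φ_0 = 1, φ_1 = x, φ_2 = x^2.
G =
  [2, 0, 2/3]
  [0, 2/3, 0]
  [2/3, 0, 2/5],
b = (-2, 4/15, -2/15).
Solving gives a_0 = -2, a_1 = 2/5, a_2 = 3, so
  g(x) = 3*x^2 + 2*x/5 - 2.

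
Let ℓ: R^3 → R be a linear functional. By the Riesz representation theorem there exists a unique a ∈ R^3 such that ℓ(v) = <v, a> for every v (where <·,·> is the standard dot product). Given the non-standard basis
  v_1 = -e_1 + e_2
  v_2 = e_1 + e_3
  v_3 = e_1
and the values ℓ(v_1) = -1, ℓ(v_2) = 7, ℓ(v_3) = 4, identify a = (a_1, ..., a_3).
a = (4, 3, 3)

Write a = (a_1, ..., a_3) in the standard basis. For each basis vector v_i, ℓ(v_i) = <v_i, a> is a linear equation in the a_j's. Collect the n equations into a matrix system V a = ℓ, where row i of V is v_i (expressed in the standard basis). Since V is invertible (lower-triangular with 1s on the diagonal, up to permutation), solve by back-substitution:
  V =
[[-1, 1, 0],
 [1, 0, 1],
 [1, 0, 0]]
  V a = (-1, 7, 4)
Solving gives a = (4, 3, 3).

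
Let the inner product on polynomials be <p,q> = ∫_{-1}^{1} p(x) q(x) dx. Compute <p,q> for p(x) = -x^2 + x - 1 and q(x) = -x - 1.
<p,q> = 2

Expand the product: p(x)·q(x) = x^3 + 1.
∫_{-1}^{1} of each monomial x^k gives [2/(k+1) if k even, 0 if k odd]. Integrating term-by-term (or equivalently evaluating the antiderivative F(x) = x^4/4 + x at the endpoints):
  F(1) − F(−1) = 5/4 − (-3/4) = 2.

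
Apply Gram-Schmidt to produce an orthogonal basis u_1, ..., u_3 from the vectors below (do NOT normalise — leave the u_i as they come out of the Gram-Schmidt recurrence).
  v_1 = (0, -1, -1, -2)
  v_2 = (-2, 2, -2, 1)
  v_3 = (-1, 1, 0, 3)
Orthogonal basis:
  u_1 = (0, -1, -1, -2)
  u_2 = (-2, 5/3, -7/3, 1/3)
  u_3 = (-9/37, -59/74, -21/74, 20/37)

Apply the Gram-Schmidt recurrence
  u_1 = v_1
  u_i = v_i − Σ_{j<i} ((v_i · u_j) / (u_j · u_j)) · u_j.

Step by step this gives:
  u_1 = (0, -1, -1, -2)
  u_2 = (-2, 5/3, -7/3, 1/3)
  u_3 = (-9/37, -59/74, -21/74, 20/37)

Orthogonality check:
  u_2 · u_1 = 0 (should be 0)
  u_3 · u_1 = 0 (should be 0)
  u_3 · u_2 = 0 (should be 0)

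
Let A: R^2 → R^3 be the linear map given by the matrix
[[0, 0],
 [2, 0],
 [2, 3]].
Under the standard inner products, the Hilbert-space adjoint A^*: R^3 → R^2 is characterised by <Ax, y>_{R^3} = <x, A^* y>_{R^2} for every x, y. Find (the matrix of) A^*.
A^* = A^T =
[[0, 2, 2],
 [0, 0, 3]]

For real matrices with standard dot products, the defining identity <Ax, y> = <x, A^* y> gives (Ax)^T y = x^T (A^*) y, i.e. x^T A^T y = x^T (A^*) y. Since this holds for all x, y, we must have A^* = A^T. Therefore
A^* =
[[0, 2, 2],
 [0, 0, 3]].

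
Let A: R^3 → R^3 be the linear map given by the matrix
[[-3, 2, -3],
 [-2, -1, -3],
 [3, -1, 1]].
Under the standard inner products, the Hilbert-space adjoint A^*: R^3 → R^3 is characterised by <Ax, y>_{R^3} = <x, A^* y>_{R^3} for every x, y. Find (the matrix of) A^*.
A^* = A^T =
[[-3, -2, 3],
 [2, -1, -1],
 [-3, -3, 1]]

For real matrices with standard dot products, the defining identity <Ax, y> = <x, A^* y> gives (Ax)^T y = x^T (A^*) y, i.e. x^T A^T y = x^T (A^*) y. Since this holds for all x, y, we must have A^* = A^T. Therefore
A^* =
[[-3, -2, 3],
 [2, -1, -1],
 [-3, -3, 1]].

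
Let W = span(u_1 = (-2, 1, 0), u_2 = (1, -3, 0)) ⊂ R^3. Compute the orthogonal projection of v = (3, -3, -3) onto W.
proj_W(v) = (3, -3, 0)

Set up U = [u_1 | ... | u_2] ∈ R^(3×2). The projector onto W = col(U) is P = U (U^T U)^(-1) U^T.
Compute U^T U =
  [5, -5]
  [-5, 10],
and U^T v = (-9, 12).
Solve U^T U · c = U^T v for the coefficients: c = (-6/5, 3/5). The projection is proj_W(v) = U c.
Check: (v - proj_W(v)) · u_1 = 0  (should be 0).
Check: (v - proj_W(v)) · u_2 = 0  (should be 0).
Result: proj_W(v) = (3, -3, 0).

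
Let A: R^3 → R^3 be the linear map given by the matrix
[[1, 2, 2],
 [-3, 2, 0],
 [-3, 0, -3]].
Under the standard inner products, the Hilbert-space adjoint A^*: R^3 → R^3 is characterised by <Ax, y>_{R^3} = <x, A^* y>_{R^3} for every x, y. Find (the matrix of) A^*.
A^* = A^T =
[[1, -3, -3],
 [2, 2, 0],
 [2, 0, -3]]

For real matrices with standard dot products, the defining identity <Ax, y> = <x, A^* y> gives (Ax)^T y = x^T (A^*) y, i.e. x^T A^T y = x^T (A^*) y. Since this holds for all x, y, we must have A^* = A^T. Therefore
A^* =
[[1, -3, -3],
 [2, 2, 0],
 [2, 0, -3]].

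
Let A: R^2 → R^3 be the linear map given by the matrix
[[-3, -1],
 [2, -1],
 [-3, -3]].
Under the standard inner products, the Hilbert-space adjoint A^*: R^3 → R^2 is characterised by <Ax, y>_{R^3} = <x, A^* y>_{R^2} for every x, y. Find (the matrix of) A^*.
A^* = A^T =
[[-3, 2, -3],
 [-1, -1, -3]]

For real matrices with standard dot products, the defining identity <Ax, y> = <x, A^* y> gives (Ax)^T y = x^T (A^*) y, i.e. x^T A^T y = x^T (A^*) y. Since this holds for all x, y, we must have A^* = A^T. Therefore
A^* =
[[-3, 2, -3],
 [-1, -1, -3]].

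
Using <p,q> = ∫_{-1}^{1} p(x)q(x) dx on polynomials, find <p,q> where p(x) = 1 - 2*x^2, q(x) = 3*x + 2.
<p,q> = 4/3

Expand the product: p(x)·q(x) = -6*x^3 - 4*x^2 + 3*x + 2.
∫_{-1}^{1} of each monomial x^k gives [2/(k+1) if k even, 0 if k odd]. Integrating term-by-term (or equivalently evaluating the antiderivative F(x) = -3*x^4/2 - 4*x^3/3 + 3*x^2/2 + 2*x at the endpoints):
  F(1) − F(−1) = 2/3 − (-2/3) = 4/3.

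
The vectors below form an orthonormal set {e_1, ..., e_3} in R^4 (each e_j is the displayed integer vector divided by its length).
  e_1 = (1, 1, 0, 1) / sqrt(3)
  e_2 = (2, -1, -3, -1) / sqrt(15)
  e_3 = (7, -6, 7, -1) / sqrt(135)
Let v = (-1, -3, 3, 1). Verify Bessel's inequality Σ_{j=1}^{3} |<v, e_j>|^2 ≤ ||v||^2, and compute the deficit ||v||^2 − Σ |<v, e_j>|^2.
Σ |<v, e_j>|^2 = 419/27; ||v||^2 = 20; deficit = 121/27

Write each e_j = u_j / sqrt(<u_j, u_j>) where u_j is the displayed integer vector. Then <v, e_j> = <v, u_j> / sqrt(<u_j, u_j>), so |<v, e_j>|^2 = <v, u_j>^2 / <u_j, u_j>.
Coefficients: <v, e_1> = -3/sqrt(3), <v, e_2> = -9/sqrt(15), <v, e_3> = 31/sqrt(135).
Square and sum: Σ |<v, e_j>|^2 = 419/27.
Compute ||v||^2 = v·v = 20.
Deficit = 20 − 419/27 = 121/27 ≥ 0, confirming Bessel's inequality. (The deficit equals ||v − Σ <v,e_j> e_j||^2, the squared distance from v to span{e_j}.)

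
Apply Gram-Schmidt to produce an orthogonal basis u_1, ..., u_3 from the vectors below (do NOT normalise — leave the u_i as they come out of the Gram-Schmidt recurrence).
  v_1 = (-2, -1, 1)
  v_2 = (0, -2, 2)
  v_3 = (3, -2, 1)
Orthogonal basis:
  u_1 = (-2, -1, 1)
  u_2 = (4/3, -4/3, 4/3)
  u_3 = (0, -1/2, -1/2)

Apply the Gram-Schmidt recurrence
  u_1 = v_1
  u_i = v_i − Σ_{j<i} ((v_i · u_j) / (u_j · u_j)) · u_j.

Step by step this gives:
  u_1 = (-2, -1, 1)
  u_2 = (4/3, -4/3, 4/3)
  u_3 = (0, -1/2, -1/2)

Orthogonality check:
  u_2 · u_1 = 0 (should be 0)
  u_3 · u_1 = 0 (should be 0)
  u_3 · u_2 = 0 (should be 0)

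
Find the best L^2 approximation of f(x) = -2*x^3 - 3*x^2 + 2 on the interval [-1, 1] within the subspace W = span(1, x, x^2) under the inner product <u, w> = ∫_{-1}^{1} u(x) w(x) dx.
g(x) = -3*x^2 - 6*x/5 + 2

The best approximation g ∈ W is the orthogonal projection of f onto W. Writing g = a_0 + a_1 x + a_2 x^2, the coefficients solve the normal equations G · a = b where
  G_{ij} = <φ_i, φ_j> and b_i = <f, φ_i>, with φ_0 = 1, φ_1 = x, φ_2 = x^2.
G =
  [2, 0, 2/3]
  [0, 2/3, 0]
  [2/3, 0, 2/5],
b = (2, -4/5, 2/15).
Solving gives a_0 = 2, a_1 = -6/5, a_2 = -3, so
  g(x) = -3*x^2 - 6*x/5 + 2.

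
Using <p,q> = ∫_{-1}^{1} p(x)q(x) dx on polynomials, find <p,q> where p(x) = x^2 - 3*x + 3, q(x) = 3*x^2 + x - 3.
<p,q> = -74/5

Expand the product: p(x)·q(x) = 3*x^4 - 8*x^3 + 3*x^2 + 12*x - 9.
∫_{-1}^{1} of each monomial x^k gives [2/(k+1) if k even, 0 if k odd]. Integrating term-by-term (or equivalently evaluating the antiderivative F(x) = 3*x^5/5 - 2*x^4 + x^3 + 6*x^2 - 9*x at the endpoints):
  F(1) − F(−1) = -17/5 − (57/5) = -74/5.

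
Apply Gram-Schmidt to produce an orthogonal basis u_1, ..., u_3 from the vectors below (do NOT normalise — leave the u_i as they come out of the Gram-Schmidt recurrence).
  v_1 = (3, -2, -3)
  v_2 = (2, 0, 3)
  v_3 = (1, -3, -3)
Orthogonal basis:
  u_1 = (3, -2, -3)
  u_2 = (53/22, -3/11, 57/22)
  u_3 = (-162/277, -405/277, 108/277)

Apply the Gram-Schmidt recurrence
  u_1 = v_1
  u_i = v_i − Σ_{j<i} ((v_i · u_j) / (u_j · u_j)) · u_j.

Step by step this gives:
  u_1 = (3, -2, -3)
  u_2 = (53/22, -3/11, 57/22)
  u_3 = (-162/277, -405/277, 108/277)

Orthogonality check:
  u_2 · u_1 = 0 (should be 0)
  u_3 · u_1 = 0 (should be 0)
  u_3 · u_2 = 0 (should be 0)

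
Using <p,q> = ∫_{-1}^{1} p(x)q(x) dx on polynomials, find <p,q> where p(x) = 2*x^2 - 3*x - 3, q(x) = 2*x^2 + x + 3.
<p,q> = -92/5

Expand the product: p(x)·q(x) = 4*x^4 - 4*x^3 - 3*x^2 - 12*x - 9.
∫_{-1}^{1} of each monomial x^k gives [2/(k+1) if k even, 0 if k odd]. Integrating term-by-term (or equivalently evaluating the antiderivative F(x) = 4*x^5/5 - x^4 - x^3 - 6*x^2 - 9*x at the endpoints):
  F(1) − F(−1) = -81/5 − (11/5) = -92/5.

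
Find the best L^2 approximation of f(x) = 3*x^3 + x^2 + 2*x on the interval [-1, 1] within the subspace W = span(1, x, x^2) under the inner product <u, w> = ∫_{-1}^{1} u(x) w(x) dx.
g(x) = x^2 + 19*x/5

The best approximation g ∈ W is the orthogonal projection of f onto W. Writing g = a_0 + a_1 x + a_2 x^2, the coefficients solve the normal equations G · a = b where
  G_{ij} = <φ_i, φ_j> and b_i = <f, φ_i>, with φ_0 = 1, φ_1 = x, φ_2 = x^2.
G =
  [2, 0, 2/3]
  [0, 2/3, 0]
  [2/3, 0, 2/5],
b = (2/3, 38/15, 2/5).
Solving gives a_0 = 0, a_1 = 19/5, a_2 = 1, so
  g(x) = x^2 + 19*x/5.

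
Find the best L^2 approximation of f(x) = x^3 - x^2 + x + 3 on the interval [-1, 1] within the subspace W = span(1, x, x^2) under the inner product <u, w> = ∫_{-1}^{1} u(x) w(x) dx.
g(x) = -x^2 + 8*x/5 + 3

The best approximation g ∈ W is the orthogonal projection of f onto W. Writing g = a_0 + a_1 x + a_2 x^2, the coefficients solve the normal equations G · a = b where
  G_{ij} = <φ_i, φ_j> and b_i = <f, φ_i>, with φ_0 = 1, φ_1 = x, φ_2 = x^2.
G =
  [2, 0, 2/3]
  [0, 2/3, 0]
  [2/3, 0, 2/5],
b = (16/3, 16/15, 8/5).
Solving gives a_0 = 3, a_1 = 8/5, a_2 = -1, so
  g(x) = -x^2 + 8*x/5 + 3.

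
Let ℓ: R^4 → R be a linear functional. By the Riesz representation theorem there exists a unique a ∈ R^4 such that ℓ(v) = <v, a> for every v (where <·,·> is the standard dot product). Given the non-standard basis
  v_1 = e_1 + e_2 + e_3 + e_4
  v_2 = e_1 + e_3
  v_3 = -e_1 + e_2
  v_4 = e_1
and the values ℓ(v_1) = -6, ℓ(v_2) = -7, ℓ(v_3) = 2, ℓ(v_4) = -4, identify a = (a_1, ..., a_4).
a = (-4, -2, -3, 3)

Write a = (a_1, ..., a_4) in the standard basis. For each basis vector v_i, ℓ(v_i) = <v_i, a> is a linear equation in the a_j's. Collect the n equations into a matrix system V a = ℓ, where row i of V is v_i (expressed in the standard basis). Since V is invertible (lower-triangular with 1s on the diagonal, up to permutation), solve by back-substitution:
  V =
[[1, 1, 1, 1],
 [1, 0, 1, 0],
 [-1, 1, 0, 0],
 [1, 0, 0, 0]]
  V a = (-6, -7, 2, -4)
Solving gives a = (-4, -2, -3, 3).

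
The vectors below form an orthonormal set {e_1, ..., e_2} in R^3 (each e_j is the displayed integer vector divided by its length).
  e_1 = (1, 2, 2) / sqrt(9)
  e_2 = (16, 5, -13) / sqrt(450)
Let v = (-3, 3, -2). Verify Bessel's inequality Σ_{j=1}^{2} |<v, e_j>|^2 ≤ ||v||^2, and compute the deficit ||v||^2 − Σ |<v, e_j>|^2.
Σ |<v, e_j>|^2 = 11/50; ||v||^2 = 22; deficit = 1089/50

Write each e_j = u_j / sqrt(<u_j, u_j>) where u_j is the displayed integer vector. Then <v, e_j> = <v, u_j> / sqrt(<u_j, u_j>), so |<v, e_j>|^2 = <v, u_j>^2 / <u_j, u_j>.
Coefficients: <v, e_1> = -1/sqrt(9), <v, e_2> = -7/sqrt(450).
Square and sum: Σ |<v, e_j>|^2 = 11/50.
Compute ||v||^2 = v·v = 22.
Deficit = 22 − 11/50 = 1089/50 ≥ 0, confirming Bessel's inequality. (The deficit equals ||v − Σ <v,e_j> e_j||^2, the squared distance from v to span{e_j}.)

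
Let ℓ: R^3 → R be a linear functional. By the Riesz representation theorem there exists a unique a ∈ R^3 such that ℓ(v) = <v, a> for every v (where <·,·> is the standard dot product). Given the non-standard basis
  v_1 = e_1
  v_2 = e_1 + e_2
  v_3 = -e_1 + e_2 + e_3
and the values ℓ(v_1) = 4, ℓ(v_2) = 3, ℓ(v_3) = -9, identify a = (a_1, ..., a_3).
a = (4, -1, -4)

Write a = (a_1, ..., a_3) in the standard basis. For each basis vector v_i, ℓ(v_i) = <v_i, a> is a linear equation in the a_j's. Collect the n equations into a matrix system V a = ℓ, where row i of V is v_i (expressed in the standard basis). Since V is invertible (lower-triangular with 1s on the diagonal, up to permutation), solve by back-substitution:
  V =
[[1, 0, 0],
 [1, 1, 0],
 [-1, 1, 1]]
  V a = (4, 3, -9)
Solving gives a = (4, -1, -4).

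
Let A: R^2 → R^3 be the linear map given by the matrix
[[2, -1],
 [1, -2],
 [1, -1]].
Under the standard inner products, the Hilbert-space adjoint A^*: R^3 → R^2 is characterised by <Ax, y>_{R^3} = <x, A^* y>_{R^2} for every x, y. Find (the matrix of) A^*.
A^* = A^T =
[[2, 1, 1],
 [-1, -2, -1]]

For real matrices with standard dot products, the defining identity <Ax, y> = <x, A^* y> gives (Ax)^T y = x^T (A^*) y, i.e. x^T A^T y = x^T (A^*) y. Since this holds for all x, y, we must have A^* = A^T. Therefore
A^* =
[[2, 1, 1],
 [-1, -2, -1]].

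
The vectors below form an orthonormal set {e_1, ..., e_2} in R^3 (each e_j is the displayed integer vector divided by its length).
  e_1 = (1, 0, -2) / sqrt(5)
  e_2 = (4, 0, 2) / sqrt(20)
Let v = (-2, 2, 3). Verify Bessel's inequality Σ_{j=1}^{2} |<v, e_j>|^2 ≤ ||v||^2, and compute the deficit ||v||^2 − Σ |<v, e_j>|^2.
Σ |<v, e_j>|^2 = 13; ||v||^2 = 17; deficit = 4

Write each e_j = u_j / sqrt(<u_j, u_j>) where u_j is the displayed integer vector. Then <v, e_j> = <v, u_j> / sqrt(<u_j, u_j>), so |<v, e_j>|^2 = <v, u_j>^2 / <u_j, u_j>.
Coefficients: <v, e_1> = -8/sqrt(5), <v, e_2> = -2/sqrt(20).
Square and sum: Σ |<v, e_j>|^2 = 13.
Compute ||v||^2 = v·v = 17.
Deficit = 17 − 13 = 4 ≥ 0, confirming Bessel's inequality. (The deficit equals ||v − Σ <v,e_j> e_j||^2, the squared distance from v to span{e_j}.)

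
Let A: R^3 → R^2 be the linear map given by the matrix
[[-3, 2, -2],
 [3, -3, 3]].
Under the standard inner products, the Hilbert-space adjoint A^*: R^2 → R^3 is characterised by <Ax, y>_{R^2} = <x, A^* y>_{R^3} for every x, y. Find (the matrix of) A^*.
A^* = A^T =
[[-3, 3],
 [2, -3],
 [-2, 3]]

For real matrices with standard dot products, the defining identity <Ax, y> = <x, A^* y> gives (Ax)^T y = x^T (A^*) y, i.e. x^T A^T y = x^T (A^*) y. Since this holds for all x, y, we must have A^* = A^T. Therefore
A^* =
[[-3, 3],
 [2, -3],
 [-2, 3]].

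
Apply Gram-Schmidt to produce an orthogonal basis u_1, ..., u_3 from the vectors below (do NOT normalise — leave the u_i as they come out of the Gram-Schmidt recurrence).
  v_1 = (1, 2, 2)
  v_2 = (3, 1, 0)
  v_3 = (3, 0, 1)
Orthogonal basis:
  u_1 = (1, 2, 2)
  u_2 = (22/9, -1/9, -10/9)
  u_3 = (22/65, -66/65, 11/13)

Apply the Gram-Schmidt recurrence
  u_1 = v_1
  u_i = v_i − Σ_{j<i} ((v_i · u_j) / (u_j · u_j)) · u_j.

Step by step this gives:
  u_1 = (1, 2, 2)
  u_2 = (22/9, -1/9, -10/9)
  u_3 = (22/65, -66/65, 11/13)

Orthogonality check:
  u_2 · u_1 = 0 (should be 0)
  u_3 · u_1 = 0 (should be 0)
  u_3 · u_2 = 0 (should be 0)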